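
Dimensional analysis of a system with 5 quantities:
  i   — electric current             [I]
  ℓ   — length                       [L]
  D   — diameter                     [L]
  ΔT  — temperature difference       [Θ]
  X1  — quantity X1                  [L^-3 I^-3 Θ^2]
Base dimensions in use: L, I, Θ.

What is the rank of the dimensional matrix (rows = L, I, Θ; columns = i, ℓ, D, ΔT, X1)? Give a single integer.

Dimensional matrix (L×I×Θ by i×ℓ×D×ΔT×X1):
  L: [ 0  1  1  0 -3]
  I: [ 1  0  0  0 -3]
  Θ: [ 0  0  0  1  2]
RREF → pivots at {i,ℓ,ΔT} ⇒ r = 3

3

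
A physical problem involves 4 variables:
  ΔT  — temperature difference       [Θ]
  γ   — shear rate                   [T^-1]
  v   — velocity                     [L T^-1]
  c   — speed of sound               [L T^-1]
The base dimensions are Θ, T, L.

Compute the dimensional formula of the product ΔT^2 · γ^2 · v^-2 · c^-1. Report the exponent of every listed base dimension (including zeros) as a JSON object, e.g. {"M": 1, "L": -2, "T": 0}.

{"Θ": 2, "T": 1, "L": -3}

Write exponents as rows Θ,T,L / cols ΔT,γ,v,c:
  Θ: [ 1  0  0  0]
  T: [ 0 -1 -1 -1]
  L: [ 0  0  1  1]
  [Θ]: (2)·1+(2)·0+(-2)·0+(-1)·0 = 2
  [T]: (2)·0+(2)·-1+(-2)·-1+(-1)·-1 = 1
  [L]: (2)·0+(2)·0+(-2)·1+(-1)·1 = -3
⇒ Θ^2 T L^-3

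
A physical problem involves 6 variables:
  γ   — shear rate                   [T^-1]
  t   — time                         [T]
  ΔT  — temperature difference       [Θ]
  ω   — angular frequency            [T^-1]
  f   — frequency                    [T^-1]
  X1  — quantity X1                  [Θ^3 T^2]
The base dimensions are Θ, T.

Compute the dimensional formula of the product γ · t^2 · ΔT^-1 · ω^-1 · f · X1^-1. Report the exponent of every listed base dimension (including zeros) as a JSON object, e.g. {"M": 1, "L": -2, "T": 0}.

Write exponents as rows Θ,T / cols γ,t,ΔT,ω,f,X1:
  Θ: [ 0  0  1  0  0  3]
  T: [-1  1  0 -1 -1  2]
  [Θ]: (1)·0+(2)·0+(-1)·1+(-1)·0+(1)·0+(-1)·3 = -4
  [T]: (1)·-1+(2)·1+(-1)·0+(-1)·-1+(1)·-1+(-1)·2 = -1
⇒ Θ^-4 T^-1

{"Θ": -4, "T": -1}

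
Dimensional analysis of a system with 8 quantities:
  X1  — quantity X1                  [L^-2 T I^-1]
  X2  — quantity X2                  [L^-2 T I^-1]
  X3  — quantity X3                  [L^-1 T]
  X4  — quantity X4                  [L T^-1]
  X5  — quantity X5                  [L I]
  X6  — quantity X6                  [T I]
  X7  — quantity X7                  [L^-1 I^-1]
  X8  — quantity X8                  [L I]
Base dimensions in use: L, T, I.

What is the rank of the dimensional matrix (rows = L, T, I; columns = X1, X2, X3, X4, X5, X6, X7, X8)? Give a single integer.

Dimensional matrix (L×T×I by X1×X2×X3×X4×X5×X6×X7×X8):
  L: [-2 -2 -1  1  1  0 -1  1]
  T: [ 1  1  1 -1  0  1  0  0]
  I: [-1 -1  0  0  1  1 -1  1]
Echelon form has 2 nonzero rows (pivots: X1,X3)

2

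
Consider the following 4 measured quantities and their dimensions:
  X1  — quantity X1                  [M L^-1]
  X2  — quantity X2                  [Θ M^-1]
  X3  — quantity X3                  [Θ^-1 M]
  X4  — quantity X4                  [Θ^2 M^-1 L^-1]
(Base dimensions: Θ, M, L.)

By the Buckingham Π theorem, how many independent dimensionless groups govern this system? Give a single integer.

2

Dimensional matrix (Θ×M×L by X1×X2×X3×X4):
  Θ: [ 0  1 -1  2]
  M: [ 1 -1  1 -1]
  L: [-1  0  0 -1]
Row reduction gives pivot columns X1,X2; rank = 2
Π count = n − r = 4 − 2 = 2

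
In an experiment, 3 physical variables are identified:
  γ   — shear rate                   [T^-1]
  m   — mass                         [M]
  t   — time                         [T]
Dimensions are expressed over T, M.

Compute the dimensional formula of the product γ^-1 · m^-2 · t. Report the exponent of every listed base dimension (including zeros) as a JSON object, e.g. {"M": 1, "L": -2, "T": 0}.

Exponent matrix [T,M] × [γ,m,t]:
  T: [-1  0  1]
  M: [ 0  1  0]
  [T]: (-1)·-1+(-2)·0+(1)·1 = 2
  [M]: (-1)·0+(-2)·1+(1)·0 = -2
⇒ T^2 M^-2

{"T": 2, "M": -2}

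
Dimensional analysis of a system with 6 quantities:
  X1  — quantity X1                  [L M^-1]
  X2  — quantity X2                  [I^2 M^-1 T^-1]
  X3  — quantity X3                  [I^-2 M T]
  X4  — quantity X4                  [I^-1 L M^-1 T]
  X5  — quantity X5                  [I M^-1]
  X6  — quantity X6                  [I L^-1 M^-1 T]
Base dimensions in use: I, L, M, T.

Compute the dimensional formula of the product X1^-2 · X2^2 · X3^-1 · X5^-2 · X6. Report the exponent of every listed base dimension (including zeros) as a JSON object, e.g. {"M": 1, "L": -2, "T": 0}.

Write exponents as rows I,L,M,T / cols X1,X2,X3,X4,X5,X6:
  I: [ 0  2 -2 -1  1  1]
  L: [ 1  0  0  1  0 -1]
  M: [-1 -1  1 -1 -1 -1]
  T: [ 0 -1  1  1  0  1]
  [I]: (-2)·0+(2)·2+(-1)·-2+(-2)·1+(1)·1 = 5
  [L]: (-2)·1+(2)·0+(-1)·0+(-2)·0+(1)·-1 = -3
  [M]: (-2)·-1+(2)·-1+(-1)·1+(-2)·-1+(1)·-1 = 0
  [T]: (-2)·0+(2)·-1+(-1)·1+(-2)·0+(1)·1 = -2
⇒ I^5 L^-3 T^-2

{"I": 5, "L": -3, "M": 0, "T": -2}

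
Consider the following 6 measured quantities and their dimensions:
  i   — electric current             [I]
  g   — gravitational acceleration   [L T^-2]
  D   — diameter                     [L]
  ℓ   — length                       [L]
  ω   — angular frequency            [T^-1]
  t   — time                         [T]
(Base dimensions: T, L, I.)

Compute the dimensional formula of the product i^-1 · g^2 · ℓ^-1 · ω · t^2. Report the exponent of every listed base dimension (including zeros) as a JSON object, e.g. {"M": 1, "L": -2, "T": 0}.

Write exponents as rows T,L,I / cols i,g,D,ℓ,ω,t:
  T: [ 0 -2  0  0 -1  1]
  L: [ 0  1  1  1  0  0]
  I: [ 1  0  0  0  0  0]
  [T]: (-1)·0+(2)·-2+(-1)·0+(1)·-1+(2)·1 = -3
  [L]: (-1)·0+(2)·1+(-1)·1+(1)·0+(2)·0 = 1
  [I]: (-1)·1+(2)·0+(-1)·0+(1)·0+(2)·0 = -1
⇒ T^-3 L I^-1

{"T": -3, "L": 1, "I": -1}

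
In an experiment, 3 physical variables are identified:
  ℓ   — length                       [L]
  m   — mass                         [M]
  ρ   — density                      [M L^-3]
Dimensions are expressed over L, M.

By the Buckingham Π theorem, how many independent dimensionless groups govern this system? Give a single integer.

1

Exponent matrix [L,M] × [ℓ,m,ρ]:
  L: [ 1  0 -3]
  M: [ 0  1  1]
RREF → pivots at {ℓ,m} ⇒ r = 2
3 vars − rank 2 = 1 Π group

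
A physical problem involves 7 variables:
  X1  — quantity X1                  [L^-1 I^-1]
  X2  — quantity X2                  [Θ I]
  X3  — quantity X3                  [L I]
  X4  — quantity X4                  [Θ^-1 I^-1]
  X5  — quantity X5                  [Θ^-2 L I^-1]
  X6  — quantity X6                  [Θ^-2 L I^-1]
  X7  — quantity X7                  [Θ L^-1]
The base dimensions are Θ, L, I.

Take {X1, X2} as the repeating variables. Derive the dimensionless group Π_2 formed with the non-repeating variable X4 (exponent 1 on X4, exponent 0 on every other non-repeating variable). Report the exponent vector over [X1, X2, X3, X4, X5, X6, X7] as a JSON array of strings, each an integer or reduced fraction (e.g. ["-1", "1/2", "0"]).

["0", "1", "0", "1", "0", "0", "0"]

Exponent matrix [Θ,L,I] × [X1,X2,X3,X4,X5,X6,X7]:
  Θ: [ 0  1  0 -1 -2 -2  1]
  L: [-1  0  1  0  1  1 -1]
  I: [-1  1  1 -1 -1 -1  0]
Echelon form has 2 nonzero rows (pivots: X1,X2)
Repeat: X1,X2; free: X3,X4,X5,X6,X7
RREF:
  r0: [   1    0   -1    0   -1   -1    1]
  r1: [   0    1    0   -1   -2   -2    1]
  r2: [   0    0    0    0    0    0    0]
Fix exponent of X4 at 1, X3 at 0, X5 at 0, X6 at 0, X7 at 0; solve each RREF row for its pivot's exponent:
  r0: exp(X1) + (0)·1 = 0 ⇒ exp(X1) = 0
  r1: exp(X2) + (-1)·1 = 0 ⇒ exp(X2) = 1
Π_2 = X2 · X4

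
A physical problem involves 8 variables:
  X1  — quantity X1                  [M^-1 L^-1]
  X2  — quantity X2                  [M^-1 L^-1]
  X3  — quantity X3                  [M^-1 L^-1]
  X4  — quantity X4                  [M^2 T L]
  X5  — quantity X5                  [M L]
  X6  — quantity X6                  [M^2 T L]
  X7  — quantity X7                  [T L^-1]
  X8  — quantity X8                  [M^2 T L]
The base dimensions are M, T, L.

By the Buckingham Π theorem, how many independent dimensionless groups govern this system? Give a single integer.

Exponent matrix [M,T,L] × [X1,X2,X3,X4,X5,X6,X7,X8]:
  M: [-1 -1 -1  2  1  2  0  2]
  T: [ 0  0  0  1  0  1  1  1]
  L: [-1 -1 -1  1  1  1 -1  1]
Echelon form has 2 nonzero rows (pivots: X1,X4)
8 vars − rank 2 = 6 Π groups

6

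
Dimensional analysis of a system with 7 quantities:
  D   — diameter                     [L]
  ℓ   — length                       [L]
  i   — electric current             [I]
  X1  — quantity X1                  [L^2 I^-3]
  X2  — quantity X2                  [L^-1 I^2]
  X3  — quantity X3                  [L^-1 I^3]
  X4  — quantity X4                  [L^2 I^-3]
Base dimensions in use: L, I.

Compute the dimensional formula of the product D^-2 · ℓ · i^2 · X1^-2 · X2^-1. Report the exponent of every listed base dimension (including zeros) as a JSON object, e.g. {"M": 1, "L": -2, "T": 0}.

{"L": -4, "I": 6}

Write exponents as rows L,I / cols D,ℓ,i,X1,X2,X3,X4:
  L: [ 1  1  0  2 -1 -1  2]
  I: [ 0  0  1 -3  2  3 -3]
  [L]: (-2)·1+(1)·1+(2)·0+(-2)·2+(-1)·-1 = -4
  [I]: (-2)·0+(1)·0+(2)·1+(-2)·-3+(-1)·2 = 6
⇒ L^-4 I^6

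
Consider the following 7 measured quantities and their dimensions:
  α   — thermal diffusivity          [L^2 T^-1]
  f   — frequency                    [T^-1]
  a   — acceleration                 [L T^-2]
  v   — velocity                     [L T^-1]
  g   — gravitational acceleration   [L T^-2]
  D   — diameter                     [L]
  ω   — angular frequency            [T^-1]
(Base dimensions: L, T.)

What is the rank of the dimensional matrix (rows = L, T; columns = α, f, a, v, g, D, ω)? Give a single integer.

2

Dimensional matrix (L×T by α×f×a×v×g×D×ω):
  L: [ 2  0  1  1  1  1  0]
  T: [-1 -1 -2 -1 -2  0 -1]
Row reduction gives pivot columns α,f; rank = 2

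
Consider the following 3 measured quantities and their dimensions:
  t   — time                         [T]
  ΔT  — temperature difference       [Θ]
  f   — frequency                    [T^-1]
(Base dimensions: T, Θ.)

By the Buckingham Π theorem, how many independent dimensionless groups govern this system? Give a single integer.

Dimensional matrix (T×Θ by t×ΔT×f):
  T: [ 1  0 -1]
  Θ: [ 0  1  0]
RREF → pivots at {t,ΔT} ⇒ r = 2
Π count = n − r = 3 − 2 = 1

1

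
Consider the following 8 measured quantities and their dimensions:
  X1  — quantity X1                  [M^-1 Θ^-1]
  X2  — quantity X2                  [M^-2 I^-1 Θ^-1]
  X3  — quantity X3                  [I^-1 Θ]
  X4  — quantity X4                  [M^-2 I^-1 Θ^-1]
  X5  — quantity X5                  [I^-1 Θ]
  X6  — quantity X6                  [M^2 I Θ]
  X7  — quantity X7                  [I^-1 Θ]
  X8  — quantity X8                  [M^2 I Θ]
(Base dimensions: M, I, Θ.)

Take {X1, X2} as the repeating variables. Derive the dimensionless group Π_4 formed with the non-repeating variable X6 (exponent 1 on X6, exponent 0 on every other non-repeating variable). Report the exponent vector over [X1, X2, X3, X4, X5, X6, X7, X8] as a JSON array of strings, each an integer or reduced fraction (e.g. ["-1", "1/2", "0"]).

Exponent matrix [M,I,Θ] × [X1,X2,X3,X4,X5,X6,X7,X8]:
  M: [-1 -2  0 -2  0  2  0  2]
  I: [ 0 -1 -1 -1 -1  1 -1  1]
  Θ: [-1 -1  1 -1  1  1  1  1]
RREF → pivots at {X1,X2} ⇒ r = 2
Pivot set = {X1,X2}, free = {X3,X4,X5,X6,X7,X8}
RREF:
  r0: [   1    0   -2    0   -2    0   -2    0]
  r1: [   0    1    1    1    1   -1    1   -1]
  r2: [   0    0    0    0    0    0    0    0]
Fix exponent of X6 at 1, X3 at 0, X4 at 0, X5 at 0, X7 at 0, X8 at 0; solve each RREF row for its pivot's exponent:
  r0: exp(X1) + (0)·1 = 0 ⇒ exp(X1) = 0
  r1: exp(X2) + (-1)·1 = 0 ⇒ exp(X2) = 1
Π_4 = X2 · X6

["0", "1", "0", "0", "0", "1", "0", "0"]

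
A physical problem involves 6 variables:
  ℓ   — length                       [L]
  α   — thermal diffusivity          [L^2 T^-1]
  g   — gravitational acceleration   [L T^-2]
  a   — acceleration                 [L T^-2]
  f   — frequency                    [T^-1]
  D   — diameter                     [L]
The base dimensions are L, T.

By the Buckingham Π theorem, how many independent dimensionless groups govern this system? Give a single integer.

Write exponents as rows L,T / cols ℓ,α,g,a,f,D:
  L: [ 1  2  1  1  0  1]
  T: [ 0 -1 -2 -2 -1  0]
Row reduction gives pivot columns ℓ,α; rank = 2
Π count = n − r = 6 − 2 = 4

4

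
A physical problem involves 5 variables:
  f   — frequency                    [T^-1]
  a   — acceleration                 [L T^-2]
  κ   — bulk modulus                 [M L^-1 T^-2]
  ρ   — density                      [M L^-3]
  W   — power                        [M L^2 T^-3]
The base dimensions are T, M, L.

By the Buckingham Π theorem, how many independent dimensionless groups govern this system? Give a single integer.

2

Exponent matrix [T,M,L] × [f,a,κ,ρ,W]:
  T: [-1 -2 -2  0 -3]
  M: [ 0  0  1  1  1]
  L: [ 0  1 -1 -3  2]
RREF → pivots at {f,a,κ} ⇒ r = 3
5 vars − rank 3 = 2 Π groups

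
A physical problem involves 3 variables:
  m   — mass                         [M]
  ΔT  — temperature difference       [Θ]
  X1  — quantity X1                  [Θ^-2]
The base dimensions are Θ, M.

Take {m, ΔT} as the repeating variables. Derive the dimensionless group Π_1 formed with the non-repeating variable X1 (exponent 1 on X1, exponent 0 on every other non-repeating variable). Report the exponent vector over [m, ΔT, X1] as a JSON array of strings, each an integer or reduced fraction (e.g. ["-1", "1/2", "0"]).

Write exponents as rows Θ,M / cols m,ΔT,X1:
  Θ: [ 0  1 -2]
  M: [ 1  0  0]
Echelon form has 2 nonzero rows (pivots: m,ΔT)
Pivot set = {m,ΔT}, free = {X1}
RREF:
  r0: [   1    0    0]
  r1: [   0    1   -2]
Fix exponent of X1 at 1; solve each RREF row for its pivot's exponent:
  r0: exp(m) + (0)·1 = 0 ⇒ exp(m) = 0
  r1: exp(ΔT) + (-2)·1 = 0 ⇒ exp(ΔT) = 2
Π_1 = ΔT^2 · X1

["0", "2", "1"]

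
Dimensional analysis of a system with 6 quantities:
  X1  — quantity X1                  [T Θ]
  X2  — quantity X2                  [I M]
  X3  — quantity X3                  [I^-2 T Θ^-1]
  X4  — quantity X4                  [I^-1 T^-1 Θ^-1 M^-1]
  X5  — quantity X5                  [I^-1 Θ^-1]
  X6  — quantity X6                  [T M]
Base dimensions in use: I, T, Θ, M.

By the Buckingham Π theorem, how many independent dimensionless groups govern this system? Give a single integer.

Write exponents as rows I,T,Θ,M / cols X1,X2,X3,X4,X5,X6:
  I: [ 0  1 -2 -1 -1  0]
  T: [ 1  0  1 -1  0  1]
  Θ: [ 1  0 -1 -1 -1  0]
  M: [ 0  1  0 -1  0  1]
Row reduction gives pivot columns X1,X2,X3; rank = 3
Π count = n − r = 6 − 3 = 3

3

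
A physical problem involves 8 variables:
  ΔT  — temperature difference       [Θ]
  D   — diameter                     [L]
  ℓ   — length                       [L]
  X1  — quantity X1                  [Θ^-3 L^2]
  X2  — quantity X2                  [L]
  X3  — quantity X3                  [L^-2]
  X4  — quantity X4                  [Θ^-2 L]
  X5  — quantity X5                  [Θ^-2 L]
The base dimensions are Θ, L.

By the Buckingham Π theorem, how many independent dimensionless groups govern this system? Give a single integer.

Write exponents as rows Θ,L / cols ΔT,D,ℓ,X1,X2,X3,X4,X5:
  Θ: [ 1  0  0 -3  0  0 -2 -2]
  L: [ 0  1  1  2  1 -2  1  1]
RREF → pivots at {ΔT,D} ⇒ r = 2
Π count = n − r = 8 − 2 = 6

6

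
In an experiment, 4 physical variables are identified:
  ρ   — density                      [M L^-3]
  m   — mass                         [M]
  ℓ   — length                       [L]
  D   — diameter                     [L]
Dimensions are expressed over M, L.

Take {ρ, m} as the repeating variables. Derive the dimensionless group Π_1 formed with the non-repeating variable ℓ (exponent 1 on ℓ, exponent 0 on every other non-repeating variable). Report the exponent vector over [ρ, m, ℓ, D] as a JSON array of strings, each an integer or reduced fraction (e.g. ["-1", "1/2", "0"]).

["1/3", "-1/3", "1", "0"]

Exponent matrix [M,L] × [ρ,m,ℓ,D]:
  M: [ 1  1  0  0]
  L: [-3  0  1  1]
RREF → pivots at {ρ,m} ⇒ r = 2
Repeat: ρ,m; free: ℓ,D
RREF:
  r0: [   1    0 -1/3 -1/3]
  r1: [   0    1  1/3  1/3]
Fix exponent of ℓ at 1, D at 0; solve each RREF row for its pivot's exponent:
  r0: exp(ρ) + (-1/3)·1 = 0 ⇒ exp(ρ) = 1/3
  r1: exp(m) + (1/3)·1 = 0 ⇒ exp(m) = -1/3
Π_1 = ρ^(1/3) · m^(-1/3) · ℓ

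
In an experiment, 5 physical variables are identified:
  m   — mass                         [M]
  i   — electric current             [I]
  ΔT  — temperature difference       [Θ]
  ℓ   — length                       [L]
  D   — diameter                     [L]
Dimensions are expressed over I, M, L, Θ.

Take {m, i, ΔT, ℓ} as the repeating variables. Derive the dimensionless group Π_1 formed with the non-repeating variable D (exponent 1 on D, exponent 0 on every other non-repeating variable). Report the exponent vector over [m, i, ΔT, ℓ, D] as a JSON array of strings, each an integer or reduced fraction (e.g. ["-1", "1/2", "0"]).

Dimensional matrix (I×M×L×Θ by m×i×ΔT×ℓ×D):
  I: [ 0  1  0  0  0]
  M: [ 1  0  0  0  0]
  L: [ 0  0  0  1  1]
  Θ: [ 0  0  1  0  0]
RREF → pivots at {m,i,ΔT,ℓ} ⇒ r = 4
Pivot set = {m,i,ΔT,ℓ}, free = {D}
RREF:
  r0: [   1    0    0    0    0]
  r1: [   0    1    0    0    0]
  r2: [   0    0    1    0    0]
  r3: [   0    0    0    1    1]
Fix exponent of D at 1; solve each RREF row for its pivot's exponent:
  r0: exp(m) + (0)·1 = 0 ⇒ exp(m) = 0
  r1: exp(i) + (0)·1 = 0 ⇒ exp(i) = 0
  r2: exp(ΔT) + (0)·1 = 0 ⇒ exp(ΔT) = 0
  r3: exp(ℓ) + (1)·1 = 0 ⇒ exp(ℓ) = -1
Π_1 = ℓ^-1 · D

["0", "0", "0", "-1", "1"]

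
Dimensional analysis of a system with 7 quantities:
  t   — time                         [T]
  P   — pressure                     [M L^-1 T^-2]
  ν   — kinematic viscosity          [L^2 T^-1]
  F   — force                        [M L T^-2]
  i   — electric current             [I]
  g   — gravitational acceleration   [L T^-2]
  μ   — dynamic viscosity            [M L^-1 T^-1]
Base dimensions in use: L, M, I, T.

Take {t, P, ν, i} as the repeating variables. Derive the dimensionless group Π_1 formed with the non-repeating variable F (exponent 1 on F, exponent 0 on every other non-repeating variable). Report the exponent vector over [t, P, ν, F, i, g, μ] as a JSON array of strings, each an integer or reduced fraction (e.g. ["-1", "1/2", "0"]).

Write exponents as rows L,M,I,T / cols t,P,ν,F,i,g,μ:
  L: [ 0 -1  2  1  0  1 -1]
  M: [ 0  1  0  1  0  0  1]
  I: [ 0  0  0  0  1  0  0]
  T: [ 1 -2 -1 -2  0 -2 -1]
RREF → pivots at {t,P,ν,i} ⇒ r = 4
Pivot set = {t,P,ν,i}, free = {F,g,μ}
RREF:
  r0: [   1    0    0    1    0 -3/2    1]
  r1: [   0    1    0    1    0    0    1]
  r2: [   0    0    1    1    0  1/2    0]
  r3: [   0    0    0    0    1    0    0]
Fix exponent of F at 1, g at 0, μ at 0; solve each RREF row for its pivot's exponent:
  r0: exp(t) + (1)·1 = 0 ⇒ exp(t) = -1
  r1: exp(P) + (1)·1 = 0 ⇒ exp(P) = -1
  r2: exp(ν) + (1)·1 = 0 ⇒ exp(ν) = -1
  r3: exp(i) + (0)·1 = 0 ⇒ exp(i) = 0
Π_1 = t^-1 · P^-1 · ν^-1 · F

["-1", "-1", "-1", "1", "0", "0", "0"]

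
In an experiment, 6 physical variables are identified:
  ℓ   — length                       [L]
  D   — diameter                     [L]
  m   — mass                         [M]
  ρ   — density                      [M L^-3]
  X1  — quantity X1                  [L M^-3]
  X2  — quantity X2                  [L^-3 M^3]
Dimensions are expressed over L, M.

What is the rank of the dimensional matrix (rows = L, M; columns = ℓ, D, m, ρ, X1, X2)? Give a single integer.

Dimensional matrix (L×M by ℓ×D×m×ρ×X1×X2):
  L: [ 1  1  0 -3  1 -3]
  M: [ 0  0  1  1 -3  3]
Echelon form has 2 nonzero rows (pivots: ℓ,m)

2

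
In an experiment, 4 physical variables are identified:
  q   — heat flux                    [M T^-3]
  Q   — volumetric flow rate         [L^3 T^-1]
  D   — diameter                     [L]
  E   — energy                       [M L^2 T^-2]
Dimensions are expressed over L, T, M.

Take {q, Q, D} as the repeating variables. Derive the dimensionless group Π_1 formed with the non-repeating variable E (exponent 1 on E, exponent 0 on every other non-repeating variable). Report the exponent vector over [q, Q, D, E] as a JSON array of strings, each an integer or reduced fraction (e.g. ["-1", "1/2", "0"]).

Exponent matrix [L,T,M] × [q,Q,D,E]:
  L: [ 0  3  1  2]
  T: [-3 -1  0 -2]
  M: [ 1  0  0  1]
Echelon form has 3 nonzero rows (pivots: q,Q,D)
Repeat: q,Q,D; free: E
RREF:
  r0: [   1    0    0    1]
  r1: [   0    1    0   -1]
  r2: [   0    0    1    5]
Fix exponent of E at 1; solve each RREF row for its pivot's exponent:
  r0: exp(q) + (1)·1 = 0 ⇒ exp(q) = -1
  r1: exp(Q) + (-1)·1 = 0 ⇒ exp(Q) = 1
  r2: exp(D) + (5)·1 = 0 ⇒ exp(D) = -5
Π_1 = q^-1 · Q · D^-5 · E

["-1", "1", "-5", "1"]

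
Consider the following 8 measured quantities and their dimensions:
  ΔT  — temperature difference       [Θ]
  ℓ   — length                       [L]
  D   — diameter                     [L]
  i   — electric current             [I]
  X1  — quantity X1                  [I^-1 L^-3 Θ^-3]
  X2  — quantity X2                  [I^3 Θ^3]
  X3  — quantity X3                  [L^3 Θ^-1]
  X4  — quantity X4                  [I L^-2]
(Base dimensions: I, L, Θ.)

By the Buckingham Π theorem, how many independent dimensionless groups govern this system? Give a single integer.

5

Dimensional matrix (I×L×Θ by ΔT×ℓ×D×i×X1×X2×X3×X4):
  I: [ 0  0  0  1 -1  3  0  1]
  L: [ 0  1  1  0 -3  0  3 -2]
  Θ: [ 1  0  0  0 -3  3 -1  0]
Echelon form has 3 nonzero rows (pivots: ΔT,ℓ,i)
Π count = n − r = 8 − 3 = 5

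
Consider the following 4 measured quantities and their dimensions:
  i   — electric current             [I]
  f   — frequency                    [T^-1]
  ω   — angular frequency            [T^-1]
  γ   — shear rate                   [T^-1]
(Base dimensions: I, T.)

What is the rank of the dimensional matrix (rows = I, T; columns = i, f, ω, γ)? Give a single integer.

Exponent matrix [I,T] × [i,f,ω,γ]:
  I: [ 1  0  0  0]
  T: [ 0 -1 -1 -1]
RREF → pivots at {i,f} ⇒ r = 2

2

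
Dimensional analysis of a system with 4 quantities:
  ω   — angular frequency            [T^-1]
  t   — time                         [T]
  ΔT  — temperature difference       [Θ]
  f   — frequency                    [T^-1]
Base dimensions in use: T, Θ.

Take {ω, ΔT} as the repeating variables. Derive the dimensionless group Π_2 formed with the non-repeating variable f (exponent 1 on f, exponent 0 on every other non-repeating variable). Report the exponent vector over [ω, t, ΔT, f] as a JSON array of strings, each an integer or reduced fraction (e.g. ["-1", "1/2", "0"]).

["-1", "0", "0", "1"]

Exponent matrix [T,Θ] × [ω,t,ΔT,f]:
  T: [-1  1  0 -1]
  Θ: [ 0  0  1  0]
RREF → pivots at {ω,ΔT} ⇒ r = 2
Repeat: ω,ΔT; free: t,f
RREF:
  r0: [   1   -1    0    1]
  r1: [   0    0    1    0]
Fix exponent of f at 1, t at 0; solve each RREF row for its pivot's exponent:
  r0: exp(ω) + (1)·1 = 0 ⇒ exp(ω) = -1
  r1: exp(ΔT) + (0)·1 = 0 ⇒ exp(ΔT) = 0
Π_2 = ω^-1 · f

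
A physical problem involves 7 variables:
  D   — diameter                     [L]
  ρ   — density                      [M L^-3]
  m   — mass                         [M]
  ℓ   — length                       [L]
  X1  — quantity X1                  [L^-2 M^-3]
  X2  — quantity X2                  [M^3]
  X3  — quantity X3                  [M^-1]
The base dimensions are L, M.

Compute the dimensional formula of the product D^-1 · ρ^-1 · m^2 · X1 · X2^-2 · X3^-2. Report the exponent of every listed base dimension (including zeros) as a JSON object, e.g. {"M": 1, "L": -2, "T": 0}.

Write exponents as rows L,M / cols D,ρ,m,ℓ,X1,X2,X3:
  L: [ 1 -3  0  1 -2  0  0]
  M: [ 0  1  1  0 -3  3 -1]
  [L]: (-1)·1+(-1)·-3+(2)·0+(1)·-2+(-2)·0+(-2)·0 = 0
  [M]: (-1)·0+(-1)·1+(2)·1+(1)·-3+(-2)·3+(-2)·-1 = -6
⇒ M^-6

{"L": 0, "M": -6}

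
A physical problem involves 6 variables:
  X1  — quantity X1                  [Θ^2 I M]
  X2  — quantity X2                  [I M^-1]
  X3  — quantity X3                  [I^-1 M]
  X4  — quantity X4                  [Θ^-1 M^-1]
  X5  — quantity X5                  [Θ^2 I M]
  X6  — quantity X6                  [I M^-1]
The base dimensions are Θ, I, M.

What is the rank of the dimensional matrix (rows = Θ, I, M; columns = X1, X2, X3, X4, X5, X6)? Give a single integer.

Write exponents as rows Θ,I,M / cols X1,X2,X3,X4,X5,X6:
  Θ: [ 2  0  0 -1  2  0]
  I: [ 1  1 -1  0  1  1]
  M: [ 1 -1  1 -1  1 -1]
Echelon form has 2 nonzero rows (pivots: X1,X2)

2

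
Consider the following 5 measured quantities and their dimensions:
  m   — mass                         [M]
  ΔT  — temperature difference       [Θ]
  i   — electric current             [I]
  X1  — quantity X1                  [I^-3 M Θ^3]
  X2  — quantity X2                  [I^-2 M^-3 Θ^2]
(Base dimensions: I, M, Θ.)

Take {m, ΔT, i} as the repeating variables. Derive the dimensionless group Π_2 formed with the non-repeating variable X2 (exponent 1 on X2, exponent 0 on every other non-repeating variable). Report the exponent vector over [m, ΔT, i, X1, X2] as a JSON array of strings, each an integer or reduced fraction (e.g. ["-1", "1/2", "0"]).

["3", "-2", "2", "0", "1"]

Dimensional matrix (I×M×Θ by m×ΔT×i×X1×X2):
  I: [ 0  0  1 -3 -2]
  M: [ 1  0  0  1 -3]
  Θ: [ 0  1  0  3  2]
RREF → pivots at {m,ΔT,i} ⇒ r = 3
Repeat: m,ΔT,i; free: X1,X2
RREF:
  r0: [   1    0    0    1   -3]
  r1: [   0    1    0    3    2]
  r2: [   0    0    1   -3   -2]
Fix exponent of X2 at 1, X1 at 0; solve each RREF row for its pivot's exponent:
  r0: exp(m) + (-3)·1 = 0 ⇒ exp(m) = 3
  r1: exp(ΔT) + (2)·1 = 0 ⇒ exp(ΔT) = -2
  r2: exp(i) + (-2)·1 = 0 ⇒ exp(i) = 2
Π_2 = m^3 · ΔT^-2 · i^2 · X2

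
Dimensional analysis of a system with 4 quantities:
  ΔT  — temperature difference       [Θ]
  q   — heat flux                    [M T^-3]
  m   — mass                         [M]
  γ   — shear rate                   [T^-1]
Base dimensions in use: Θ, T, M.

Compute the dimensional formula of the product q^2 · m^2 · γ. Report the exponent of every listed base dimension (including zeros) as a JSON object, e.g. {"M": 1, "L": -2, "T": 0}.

Write exponents as rows Θ,T,M / cols ΔT,q,m,γ:
  Θ: [ 1  0  0  0]
  T: [ 0 -3  0 -1]
  M: [ 0  1  1  0]
  [Θ]: (2)·0+(2)·0+(1)·0 = 0
  [T]: (2)·-3+(2)·0+(1)·-1 = -7
  [M]: (2)·1+(2)·1+(1)·0 = 4
⇒ T^-7 M^4

{"Θ": 0, "T": -7, "M": 4}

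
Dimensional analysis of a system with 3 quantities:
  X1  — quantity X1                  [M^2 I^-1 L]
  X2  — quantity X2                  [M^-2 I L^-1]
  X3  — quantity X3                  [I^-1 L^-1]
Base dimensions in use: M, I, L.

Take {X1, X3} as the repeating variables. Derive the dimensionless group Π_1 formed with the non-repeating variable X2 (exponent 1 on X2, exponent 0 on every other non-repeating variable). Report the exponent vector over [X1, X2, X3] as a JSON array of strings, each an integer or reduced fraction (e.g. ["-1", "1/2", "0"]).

["1", "1", "0"]

Exponent matrix [M,I,L] × [X1,X2,X3]:
  M: [ 2 -2  0]
  I: [-1  1 -1]
  L: [ 1 -1 -1]
RREF → pivots at {X1,X3} ⇒ r = 2
Pivot set = {X1,X3}, free = {X2}
RREF:
  r0: [   1   -1    0]
  r1: [   0    0    1]
  r2: [   0    0    0]
Fix exponent of X2 at 1; solve each RREF row for its pivot's exponent:
  r0: exp(X1) + (-1)·1 = 0 ⇒ exp(X1) = 1
  r1: exp(X3) + (0)·1 = 0 ⇒ exp(X3) = 0
Π_1 = X1 · X2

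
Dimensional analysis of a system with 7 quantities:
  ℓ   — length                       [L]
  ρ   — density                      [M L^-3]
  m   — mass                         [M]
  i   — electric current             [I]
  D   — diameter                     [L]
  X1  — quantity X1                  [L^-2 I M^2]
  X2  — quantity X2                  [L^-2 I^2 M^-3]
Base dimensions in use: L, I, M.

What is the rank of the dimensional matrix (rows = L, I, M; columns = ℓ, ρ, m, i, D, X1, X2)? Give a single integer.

3

Exponent matrix [L,I,M] × [ℓ,ρ,m,i,D,X1,X2]:
  L: [ 1 -3  0  0  1 -2 -2]
  I: [ 0  0  0  1  0  1  2]
  M: [ 0  1  1  0  0  2 -3]
RREF → pivots at {ℓ,ρ,i} ⇒ r = 3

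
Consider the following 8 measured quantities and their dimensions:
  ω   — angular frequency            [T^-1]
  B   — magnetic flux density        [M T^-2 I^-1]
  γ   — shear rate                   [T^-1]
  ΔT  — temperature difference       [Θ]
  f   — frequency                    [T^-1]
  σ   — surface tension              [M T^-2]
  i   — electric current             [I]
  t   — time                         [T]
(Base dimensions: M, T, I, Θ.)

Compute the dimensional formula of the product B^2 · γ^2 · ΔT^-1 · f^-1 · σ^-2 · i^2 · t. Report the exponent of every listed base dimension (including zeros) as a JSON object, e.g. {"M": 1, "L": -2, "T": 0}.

{"M": 0, "T": 0, "I": 0, "Θ": -1}

Exponent matrix [M,T,I,Θ] × [ω,B,γ,ΔT,f,σ,i,t]:
  M: [ 0  1  0  0  0  1  0  0]
  T: [-1 -2 -1  0 -1 -2  0  1]
  I: [ 0 -1  0  0  0  0  1  0]
  Θ: [ 0  0  0  1  0  0  0  0]
  [M]: (2)·1+(2)·0+(-1)·0+(-1)·0+(-2)·1+(2)·0+(1)·0 = 0
  [T]: (2)·-2+(2)·-1+(-1)·0+(-1)·-1+(-2)·-2+(2)·0+(1)·1 = 0
  [I]: (2)·-1+(2)·0+(-1)·0+(-1)·0+(-2)·0+(2)·1+(1)·0 = 0
  [Θ]: (2)·0+(2)·0+(-1)·1+(-1)·0+(-2)·0+(2)·0+(1)·0 = -1
⇒ Θ^-1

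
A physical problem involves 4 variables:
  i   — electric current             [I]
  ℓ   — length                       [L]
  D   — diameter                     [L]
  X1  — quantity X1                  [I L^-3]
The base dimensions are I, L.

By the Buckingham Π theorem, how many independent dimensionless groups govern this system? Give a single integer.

Write exponents as rows I,L / cols i,ℓ,D,X1:
  I: [ 1  0  0  1]
  L: [ 0  1  1 -3]
RREF → pivots at {i,ℓ} ⇒ r = 2
n=4, r=2 ⇒ 2 dimensionless groups

2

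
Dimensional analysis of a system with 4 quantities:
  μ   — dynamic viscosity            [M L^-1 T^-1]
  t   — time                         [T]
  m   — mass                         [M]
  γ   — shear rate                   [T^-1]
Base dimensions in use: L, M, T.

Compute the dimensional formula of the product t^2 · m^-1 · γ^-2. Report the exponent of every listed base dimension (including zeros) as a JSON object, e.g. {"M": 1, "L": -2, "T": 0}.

{"L": 0, "M": -1, "T": 4}

Exponent matrix [L,M,T] × [μ,t,m,γ]:
  L: [-1  0  0  0]
  M: [ 1  0  1  0]
  T: [-1  1  0 -1]
  [L]: (2)·0+(-1)·0+(-2)·0 = 0
  [M]: (2)·0+(-1)·1+(-2)·0 = -1
  [T]: (2)·1+(-1)·0+(-2)·-1 = 4
⇒ M^-1 T^4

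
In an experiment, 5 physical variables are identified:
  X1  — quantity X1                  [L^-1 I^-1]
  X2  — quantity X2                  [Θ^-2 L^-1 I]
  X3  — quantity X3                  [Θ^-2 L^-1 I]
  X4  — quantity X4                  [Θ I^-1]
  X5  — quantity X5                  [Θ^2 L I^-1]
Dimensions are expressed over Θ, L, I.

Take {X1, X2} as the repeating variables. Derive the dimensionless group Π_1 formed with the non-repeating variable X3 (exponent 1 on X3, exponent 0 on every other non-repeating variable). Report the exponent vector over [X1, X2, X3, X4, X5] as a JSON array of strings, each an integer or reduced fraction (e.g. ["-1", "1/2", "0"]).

Dimensional matrix (Θ×L×I by X1×X2×X3×X4×X5):
  Θ: [ 0 -2 -2  1  2]
  L: [-1 -1 -1  0  1]
  I: [-1  1  1 -1 -1]
RREF → pivots at {X1,X2} ⇒ r = 2
Repeat: X1,X2; free: X3,X4,X5
RREF:
  r0: [   1    0    0  1/2    0]
  r1: [   0    1    1 -1/2   -1]
  r2: [   0    0    0    0    0]
Fix exponent of X3 at 1, X4 at 0, X5 at 0; solve each RREF row for its pivot's exponent:
  r0: exp(X1) + (0)·1 = 0 ⇒ exp(X1) = 0
  r1: exp(X2) + (1)·1 = 0 ⇒ exp(X2) = -1
Π_1 = X2^-1 · X3

["0", "-1", "1", "0", "0"]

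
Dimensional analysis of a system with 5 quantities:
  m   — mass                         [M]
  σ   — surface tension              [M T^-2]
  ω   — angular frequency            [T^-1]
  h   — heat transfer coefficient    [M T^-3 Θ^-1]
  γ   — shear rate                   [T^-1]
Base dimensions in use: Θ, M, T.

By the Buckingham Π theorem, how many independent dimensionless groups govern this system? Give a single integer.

2

Dimensional matrix (Θ×M×T by m×σ×ω×h×γ):
  Θ: [ 0  0  0 -1  0]
  M: [ 1  1  0  1  0]
  T: [ 0 -2 -1 -3 -1]
Echelon form has 3 nonzero rows (pivots: m,σ,h)
5 vars − rank 3 = 2 Π groups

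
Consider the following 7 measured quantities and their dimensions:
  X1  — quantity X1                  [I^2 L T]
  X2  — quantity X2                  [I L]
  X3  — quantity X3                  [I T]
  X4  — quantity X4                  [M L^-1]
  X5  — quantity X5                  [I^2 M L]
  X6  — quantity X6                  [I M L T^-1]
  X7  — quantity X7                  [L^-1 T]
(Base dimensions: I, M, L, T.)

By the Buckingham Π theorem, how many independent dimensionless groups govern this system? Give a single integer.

4

Exponent matrix [I,M,L,T] × [X1,X2,X3,X4,X5,X6,X7]:
  I: [ 2  1  1  0  2  1  0]
  M: [ 0  0  0  1  1  1  0]
  L: [ 1  1  0 -1  1  1 -1]
  T: [ 1  0  1  0  0 -1  1]
RREF → pivots at {X1,X2,X4} ⇒ r = 3
Π count = n − r = 7 − 3 = 4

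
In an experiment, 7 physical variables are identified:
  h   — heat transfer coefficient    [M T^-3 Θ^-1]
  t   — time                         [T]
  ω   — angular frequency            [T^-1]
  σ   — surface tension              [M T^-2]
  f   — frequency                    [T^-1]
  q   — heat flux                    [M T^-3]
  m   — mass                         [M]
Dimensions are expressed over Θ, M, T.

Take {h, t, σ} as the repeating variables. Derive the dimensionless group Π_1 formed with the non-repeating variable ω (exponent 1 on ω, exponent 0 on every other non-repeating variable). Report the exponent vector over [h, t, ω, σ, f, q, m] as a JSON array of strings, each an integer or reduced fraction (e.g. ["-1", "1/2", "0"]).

["0", "1", "1", "0", "0", "0", "0"]

Dimensional matrix (Θ×M×T by h×t×ω×σ×f×q×m):
  Θ: [-1  0  0  0  0  0  0]
  M: [ 1  0  0  1  0  1  1]
  T: [-3  1 -1 -2 -1 -3  0]
Echelon form has 3 nonzero rows (pivots: h,t,σ)
Pivot set = {h,t,σ}, free = {ω,f,q,m}
RREF:
  r0: [   1    0    0    0    0    0    0]
  r1: [   0    1   -1    0   -1   -1    2]
  r2: [   0    0    0    1    0    1    1]
Fix exponent of ω at 1, f at 0, q at 0, m at 0; solve each RREF row for its pivot's exponent:
  r0: exp(h) + (0)·1 = 0 ⇒ exp(h) = 0
  r1: exp(t) + (-1)·1 = 0 ⇒ exp(t) = 1
  r2: exp(σ) + (0)·1 = 0 ⇒ exp(σ) = 0
Π_1 = t · ω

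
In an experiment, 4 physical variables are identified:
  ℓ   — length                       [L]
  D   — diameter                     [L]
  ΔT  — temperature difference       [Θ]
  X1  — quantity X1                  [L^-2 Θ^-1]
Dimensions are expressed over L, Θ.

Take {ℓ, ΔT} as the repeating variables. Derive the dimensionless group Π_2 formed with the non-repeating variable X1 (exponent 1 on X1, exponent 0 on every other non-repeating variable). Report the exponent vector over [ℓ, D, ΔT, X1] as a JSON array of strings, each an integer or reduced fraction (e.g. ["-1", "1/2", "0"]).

["2", "0", "1", "1"]

Exponent matrix [L,Θ] × [ℓ,D,ΔT,X1]:
  L: [ 1  1  0 -2]
  Θ: [ 0  0  1 -1]
Echelon form has 2 nonzero rows (pivots: ℓ,ΔT)
Repeat: ℓ,ΔT; free: D,X1
RREF:
  r0: [   1    1    0   -2]
  r1: [   0    0    1   -1]
Fix exponent of X1 at 1, D at 0; solve each RREF row for its pivot's exponent:
  r0: exp(ℓ) + (-2)·1 = 0 ⇒ exp(ℓ) = 2
  r1: exp(ΔT) + (-1)·1 = 0 ⇒ exp(ΔT) = 1
Π_2 = ℓ^2 · ΔT · X1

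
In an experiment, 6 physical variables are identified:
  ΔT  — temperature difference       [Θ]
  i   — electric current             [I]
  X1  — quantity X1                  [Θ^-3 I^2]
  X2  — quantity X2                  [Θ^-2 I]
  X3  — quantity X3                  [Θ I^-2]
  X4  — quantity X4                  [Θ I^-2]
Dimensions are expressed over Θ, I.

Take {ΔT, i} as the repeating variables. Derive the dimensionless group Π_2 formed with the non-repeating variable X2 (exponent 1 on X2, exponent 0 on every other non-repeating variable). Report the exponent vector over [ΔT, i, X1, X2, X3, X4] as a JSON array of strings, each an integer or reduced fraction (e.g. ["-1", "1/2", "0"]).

["2", "-1", "0", "1", "0", "0"]

Write exponents as rows Θ,I / cols ΔT,i,X1,X2,X3,X4:
  Θ: [ 1  0 -3 -2  1  1]
  I: [ 0  1  2  1 -2 -2]
Echelon form has 2 nonzero rows (pivots: ΔT,i)
Repeat: ΔT,i; free: X1,X2,X3,X4
RREF:
  r0: [   1    0   -3   -2    1    1]
  r1: [   0    1    2    1   -2   -2]
Fix exponent of X2 at 1, X1 at 0, X3 at 0, X4 at 0; solve each RREF row for its pivot's exponent:
  r0: exp(ΔT) + (-2)·1 = 0 ⇒ exp(ΔT) = 2
  r1: exp(i) + (1)·1 = 0 ⇒ exp(i) = -1
Π_2 = ΔT^2 · i^-1 · X2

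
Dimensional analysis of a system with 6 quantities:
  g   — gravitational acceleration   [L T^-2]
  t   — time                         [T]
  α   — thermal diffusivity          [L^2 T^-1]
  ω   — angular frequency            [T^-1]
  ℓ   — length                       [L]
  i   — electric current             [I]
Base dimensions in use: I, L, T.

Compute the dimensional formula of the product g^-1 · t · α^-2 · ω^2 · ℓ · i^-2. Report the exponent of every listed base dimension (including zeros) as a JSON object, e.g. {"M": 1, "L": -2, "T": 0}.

{"I": -2, "L": -4, "T": 3}

Exponent matrix [I,L,T] × [g,t,α,ω,ℓ,i]:
  I: [ 0  0  0  0  0  1]
  L: [ 1  0  2  0  1  0]
  T: [-2  1 -1 -1  0  0]
  [I]: (-1)·0+(1)·0+(-2)·0+(2)·0+(1)·0+(-2)·1 = -2
  [L]: (-1)·1+(1)·0+(-2)·2+(2)·0+(1)·1+(-2)·0 = -4
  [T]: (-1)·-2+(1)·1+(-2)·-1+(2)·-1+(1)·0+(-2)·0 = 3
⇒ I^-2 L^-4 T^3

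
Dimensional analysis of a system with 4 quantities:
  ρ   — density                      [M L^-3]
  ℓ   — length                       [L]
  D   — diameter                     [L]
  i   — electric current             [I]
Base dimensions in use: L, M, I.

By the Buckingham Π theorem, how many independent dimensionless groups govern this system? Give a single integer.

Exponent matrix [L,M,I] × [ρ,ℓ,D,i]:
  L: [-3  1  1  0]
  M: [ 1  0  0  0]
  I: [ 0  0  0  1]
RREF → pivots at {ρ,ℓ,i} ⇒ r = 3
4 vars − rank 3 = 1 Π group

1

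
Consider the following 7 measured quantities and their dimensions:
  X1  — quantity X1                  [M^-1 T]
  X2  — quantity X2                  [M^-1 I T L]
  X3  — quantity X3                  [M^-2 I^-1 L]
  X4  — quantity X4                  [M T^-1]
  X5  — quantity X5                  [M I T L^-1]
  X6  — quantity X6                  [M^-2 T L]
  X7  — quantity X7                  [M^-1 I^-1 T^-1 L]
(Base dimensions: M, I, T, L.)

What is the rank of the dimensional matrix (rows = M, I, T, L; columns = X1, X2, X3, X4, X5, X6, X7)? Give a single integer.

Exponent matrix [M,I,T,L] × [X1,X2,X3,X4,X5,X6,X7]:
  M: [-1 -1 -2  1  1 -2 -1]
  I: [ 0  1 -1  0  1  0 -1]
  T: [ 1  1  0 -1  1  1 -1]
  L: [ 0  1  1  0 -1  1  1]
Echelon form has 3 nonzero rows (pivots: X1,X2,X3)

3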